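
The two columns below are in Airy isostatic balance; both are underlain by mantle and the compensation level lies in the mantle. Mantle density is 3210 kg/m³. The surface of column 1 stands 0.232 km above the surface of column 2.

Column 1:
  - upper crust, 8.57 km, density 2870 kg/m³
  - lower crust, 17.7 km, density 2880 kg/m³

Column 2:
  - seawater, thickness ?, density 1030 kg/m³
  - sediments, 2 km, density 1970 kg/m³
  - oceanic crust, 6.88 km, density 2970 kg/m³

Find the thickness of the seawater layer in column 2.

Take the compensation level at the base of the deeper column (depth z_c below the surface of column 1) and equate Σ ρ_i t_i down to z_c; mantle fills any gap and the z_c terms cancel.
Column 1: 8.57×2870 + 17.7×2880 + (z_c − 26.27)×3210
Column 2: 0.232×0 + x×1030 + 2×1970 + 6.88×2970 + (z_c − 0.232 − 8.88 − x)×3210
The z_c×3210 term appears on both sides and cancels. Collect the known terms of each column as K = Σ(ρt)_known − 3210 × (depth of known layers): K_1 = 75571.9 − 3210×26.27 = −8754.8; K_2 = 24373.6 − 3210×(0.232 + 8.88) = −4875.92.
Balance: K_1 = K_2 − x×(3210 − 1030), so x = (K_2 − K_1)/(3210 − 1030) = 3878.88/2180 = 1.78 km.

1.78 km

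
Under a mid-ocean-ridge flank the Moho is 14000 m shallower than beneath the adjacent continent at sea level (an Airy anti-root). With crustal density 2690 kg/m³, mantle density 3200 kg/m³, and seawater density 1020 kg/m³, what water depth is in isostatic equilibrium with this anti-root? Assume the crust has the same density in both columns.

4280 m

Replacing a thickness d of crust by seawater at the top must be balanced by replacing crust with mantle at the base: d (ρ_c − ρ_w) = a (ρ_m − ρ_c).
d = a (ρ_m − ρ_c)/(ρ_c − ρ_w) = 14000 m × 510/1670 = 4280 m.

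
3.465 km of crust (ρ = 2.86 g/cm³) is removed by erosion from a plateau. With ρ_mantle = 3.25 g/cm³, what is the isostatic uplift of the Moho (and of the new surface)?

Unloading: uplift u = e ρ_c/ρ_m = 3.465 km × 2.86/3.25 = 3.05 km.

3.05 km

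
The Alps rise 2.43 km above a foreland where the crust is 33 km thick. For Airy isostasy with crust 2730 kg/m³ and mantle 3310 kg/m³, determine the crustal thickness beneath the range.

46.9 km

Root depth r = h ρ_c / (ρ_m − ρ_c) = 2.43 km × 2730 / 580 = 11.44 km.
Total thickness = T + h + r = 33 km + 2.43 km + 11.44 km = 46.9 km.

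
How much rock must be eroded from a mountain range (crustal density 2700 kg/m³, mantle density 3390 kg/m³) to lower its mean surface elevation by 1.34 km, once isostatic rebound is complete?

Net drop Δ = e − u = e − e ρ_c/ρ_m = e (ρ_m − ρ_c)/ρ_m.
e = Δ ρ_m/(ρ_m − ρ_c) = 1.34 km × 3390/690 = 6.58 km.

6.58 km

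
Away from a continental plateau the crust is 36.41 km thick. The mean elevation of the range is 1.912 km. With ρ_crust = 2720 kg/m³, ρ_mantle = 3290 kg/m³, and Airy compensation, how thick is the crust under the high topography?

Root depth r = h ρ_c / (ρ_m − ρ_c) = 1.912 km × 2720 / 570 = 9.124 km.
Total thickness = T + h + r = 36.41 km + 1.912 km + 9.124 km = 47.4 km.

47.4 km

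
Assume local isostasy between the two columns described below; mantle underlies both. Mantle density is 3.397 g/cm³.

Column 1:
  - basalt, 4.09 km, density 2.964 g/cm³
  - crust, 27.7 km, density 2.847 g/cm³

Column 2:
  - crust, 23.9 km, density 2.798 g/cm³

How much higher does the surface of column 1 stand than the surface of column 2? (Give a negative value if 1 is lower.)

For any compensation level in the mantle, the mantle terms cancel and isostasy reduces to e = (Σt_1 − Σt_2) − (Σ(ρt)_1 − Σ(ρt)_2) / ρ_m.
Σt_1 = 31.79 km; Σt_2 = 23.9 km; Σ(ρt)_1 = 90.98466; Σ(ρt)_2 = 66.8722 (in km·g/cm³).
e = (31.79 − 23.9) − (90.98466 − 66.8722) / 3.397 = 0.792 km.

0.792 km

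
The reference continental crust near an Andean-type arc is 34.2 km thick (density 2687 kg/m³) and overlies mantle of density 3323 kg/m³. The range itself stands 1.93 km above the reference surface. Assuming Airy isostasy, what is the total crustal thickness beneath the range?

44.3 km

Root depth r = h ρ_c / (ρ_m − ρ_c) = 1.93 km × 2687 / 636 = 8.154 km.
Total thickness = T + h + r = 34.2 km + 1.93 km + 8.154 km = 44.3 km.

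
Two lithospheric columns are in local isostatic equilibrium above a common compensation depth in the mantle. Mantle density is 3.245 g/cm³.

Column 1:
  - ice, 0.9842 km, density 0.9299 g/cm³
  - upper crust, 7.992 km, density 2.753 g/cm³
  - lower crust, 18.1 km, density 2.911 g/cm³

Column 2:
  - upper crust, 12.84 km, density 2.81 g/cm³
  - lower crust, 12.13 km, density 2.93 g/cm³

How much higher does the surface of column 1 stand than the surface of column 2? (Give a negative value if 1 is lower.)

For any compensation level in the mantle, the mantle terms cancel and isostasy reduces to e = (Σt_1 − Σt_2) − (Σ(ρt)_1 − Σ(ρt)_2) / ρ_m.
Σt_1 = 27.0762 km; Σt_2 = 24.97 km; Σ(ρt)_1 = 75.6062836; Σ(ρt)_2 = 71.6213 (in km·g/cm³).
e = (27.0762 − 24.97) − (75.6062836 − 71.6213) / 3.245 = 0.878 km.

0.878 km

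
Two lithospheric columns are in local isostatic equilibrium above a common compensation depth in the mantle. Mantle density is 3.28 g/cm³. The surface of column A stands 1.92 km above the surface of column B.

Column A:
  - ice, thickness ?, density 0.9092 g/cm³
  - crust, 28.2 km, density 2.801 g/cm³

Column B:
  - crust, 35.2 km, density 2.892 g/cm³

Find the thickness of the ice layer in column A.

2.72 km

Take the compensation level at the base of the deeper column (depth z_c below the surface of column A) and equate Σ ρ_i t_i down to z_c; mantle fills any gap and the z_c terms cancel.
Column A: x×0.9092 + 28.2×2.801 + (z_c − 28.2 − x)×3.28
Column B: 1.92×0 + 35.2×2.892 + (z_c − 1.92 − 35.2)×3.28
The z_c×3.28 term appears on both sides and cancels. Collect the known terms of each column as K = Σ(ρt)_known − 3.28 × (depth of known layers): K_A = 78.9882 − 3.28×28.2 = −13.5078; K_B = 101.7984 − 3.28×(1.92 + 35.2) = −19.9552.
Balance: K_A − x×(3.28 − 0.9092) = K_B, so x = (K_A − K_B)/(3.28 − 0.9092) = 6.4474/2.3708 = 2.72 km.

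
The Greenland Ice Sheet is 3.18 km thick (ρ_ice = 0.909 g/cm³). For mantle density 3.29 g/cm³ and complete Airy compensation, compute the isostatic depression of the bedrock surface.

0.879 km

For local isostatic compensation: the ice load ρ_ice t is balanced by mantle displaced below, ρ_m s.
s = t ρ_ice / ρ_m = 3.18 km × 0.909/3.29 = 0.879 km.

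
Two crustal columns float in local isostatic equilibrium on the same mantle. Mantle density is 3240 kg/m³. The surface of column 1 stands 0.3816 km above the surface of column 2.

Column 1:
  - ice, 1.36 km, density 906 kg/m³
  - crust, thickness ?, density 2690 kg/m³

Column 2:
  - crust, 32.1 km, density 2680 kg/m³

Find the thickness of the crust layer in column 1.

Take the compensation level at the base of the deeper column (depth z_c below the surface of column 1) and equate Σ ρ_i t_i down to z_c; mantle fills any gap and the z_c terms cancel.
Column 1: 1.36×906 + x×2690 + (z_c − 1.36 − x)×3240
Column 2: 0.3816×0 + 32.1×2680 + (z_c − 0.3816 − 32.1)×3240
The z_c×3240 term appears on both sides and cancels. Collect the known terms of each column as K = Σ(ρt)_known − 3240 × (depth of known layers): K_1 = 1232.16 − 3240×1.36 = −3174.24; K_2 = 86028 − 3240×(0.3816 + 32.1) = −19212.384.
Balance: K_1 − x×(3240 − 2690) = K_2, so x = (K_1 − K_2)/(3240 − 2690) = 16038.1/550 = 29.2 km.

29.2 km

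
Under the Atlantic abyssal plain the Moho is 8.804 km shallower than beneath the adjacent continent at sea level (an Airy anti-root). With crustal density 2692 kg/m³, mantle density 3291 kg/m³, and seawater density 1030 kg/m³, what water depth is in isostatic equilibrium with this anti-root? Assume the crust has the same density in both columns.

3.17 km

Replacing a thickness d of crust by seawater at the top must be balanced by replacing crust with mantle at the base: d (ρ_c − ρ_w) = a (ρ_m − ρ_c).
d = a (ρ_m − ρ_c)/(ρ_c − ρ_w) = 8.804 km × 599/1662 = 3.17 km.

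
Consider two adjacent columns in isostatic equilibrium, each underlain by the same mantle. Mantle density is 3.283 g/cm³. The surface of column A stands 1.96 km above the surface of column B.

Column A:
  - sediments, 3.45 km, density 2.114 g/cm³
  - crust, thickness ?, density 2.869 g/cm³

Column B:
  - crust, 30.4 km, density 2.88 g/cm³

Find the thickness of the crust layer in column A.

35.4 km

Take the compensation level at the base of the deeper column (depth z_c below the surface of column A) and equate Σ ρ_i t_i down to z_c; mantle fills any gap and the z_c terms cancel.
Column A: 3.45×2.114 + x×2.869 + (z_c − 3.45 − x)×3.283
Column B: 1.96×0 + 30.4×2.88 + (z_c − 1.96 − 30.4)×3.283
The z_c×3.283 term appears on both sides and cancels. Collect the known terms of each column as K = Σ(ρt)_known − 3.283 × (depth of known layers): K_A = 7.2933 − 3.283×3.45 = −4.03305; K_B = 87.552 − 3.283×(1.96 + 30.4) = −18.68588.
Balance: K_A − x×(3.283 − 2.869) = K_B, so x = (K_A − K_B)/(3.283 − 2.869) = 14.6528/0.414 = 35.4 km.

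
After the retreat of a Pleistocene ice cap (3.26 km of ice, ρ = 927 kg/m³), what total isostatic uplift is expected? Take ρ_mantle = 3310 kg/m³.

0.913 km

Removing the load lets mantle flow back in; uplift u satisfies ρ_ice t = ρ_m u.
u = t ρ_ice/ρ_m = 3.26 km × 927/3310 = 0.913 km.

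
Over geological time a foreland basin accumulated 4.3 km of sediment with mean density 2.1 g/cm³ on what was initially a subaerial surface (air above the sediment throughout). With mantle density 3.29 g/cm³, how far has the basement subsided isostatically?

Subaerial load: s = t ρ_sed / ρ_m = 4.3 km × 2.1/3.29 = 2.74 km.

2.74 km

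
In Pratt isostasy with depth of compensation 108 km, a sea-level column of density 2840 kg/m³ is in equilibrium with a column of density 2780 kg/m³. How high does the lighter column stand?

2.33 km

ρ_ref D = ρ (D + h) → h = D (ρ_ref − ρ)/ρ.
h = 108 km × (2840 − 2780)/2780 = 2.33 km.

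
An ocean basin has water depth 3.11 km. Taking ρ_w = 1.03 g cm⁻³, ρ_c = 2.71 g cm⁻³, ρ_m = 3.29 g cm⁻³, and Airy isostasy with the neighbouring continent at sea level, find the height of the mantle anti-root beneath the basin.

In Airy isostatic equilibrium: replacing crust with seawater at the top is compensated by replacing crust with mantle at the base: d (ρ_c − ρ_w) = a (ρ_m − ρ_c).
a = d (ρ_c − ρ_w)/(ρ_m − ρ_c) = 3.11 km × 1.68/0.58 = 9.01 km.

9.01 km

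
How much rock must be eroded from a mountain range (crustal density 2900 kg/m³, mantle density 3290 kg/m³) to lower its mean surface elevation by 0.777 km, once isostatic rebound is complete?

6.55 km

Net drop Δ = e − u = e − e ρ_c/ρ_m = e (ρ_m − ρ_c)/ρ_m.
e = Δ ρ_m/(ρ_m − ρ_c) = 0.777 km × 3290/390 = 6.55 km.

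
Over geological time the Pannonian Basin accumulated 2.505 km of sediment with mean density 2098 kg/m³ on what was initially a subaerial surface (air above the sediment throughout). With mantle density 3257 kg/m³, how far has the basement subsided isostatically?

Subaerial load: s = t ρ_sed / ρ_m = 2.505 km × 2098/3257 = 1.61 km.

1.61 km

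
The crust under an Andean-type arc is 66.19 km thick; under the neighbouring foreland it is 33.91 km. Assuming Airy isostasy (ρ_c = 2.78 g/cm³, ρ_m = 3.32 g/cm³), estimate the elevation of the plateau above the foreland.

Excess crust Δ = 66.19 km − 33.91 km = 32.28 km, split between elevation h and root r with h + r = Δ.
Airy balance ρ_c h = (ρ_m − ρ_c) r gives r = h ρ_c/(ρ_m − ρ_c), so h (1 + ρ_c/(ρ_m − ρ_c)) = Δ, i.e. h = Δ (ρ_m − ρ_c)/ρ_m.
h = 32.28 km × 0.54/3.32 = 5.25 km.

5.25 km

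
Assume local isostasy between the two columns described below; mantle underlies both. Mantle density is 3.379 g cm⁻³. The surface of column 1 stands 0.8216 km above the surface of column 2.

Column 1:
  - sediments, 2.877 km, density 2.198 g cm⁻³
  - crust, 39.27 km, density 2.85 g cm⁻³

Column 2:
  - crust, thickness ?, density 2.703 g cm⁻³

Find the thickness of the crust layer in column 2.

31.6 km

Take the compensation level at the base of the deeper column (depth z_c below the surface of column 1) and equate Σ ρ_i t_i down to z_c; mantle fills any gap and the z_c terms cancel.
Column 1: 2.877×2.198 + 39.27×2.85 + (z_c − 42.147)×3.379
Column 2: 0.8216×0 + x×2.703 + (z_c − 0.8216 − 0 − x)×3.379
The z_c×3.379 term appears on both sides and cancels. Collect the known terms of each column as K = Σ(ρt)_known − 3.379 × (depth of known layers): K_1 = 118.243146 − 3.379×42.147 = −24.171567; K_2 = 0 − 3.379×(0.8216 + 0) = −2.7761864.
Balance: K_1 = K_2 − x×(3.379 − 2.703), so x = (K_2 − K_1)/(3.379 − 2.703) = 21.3954/0.676 = 31.6 km.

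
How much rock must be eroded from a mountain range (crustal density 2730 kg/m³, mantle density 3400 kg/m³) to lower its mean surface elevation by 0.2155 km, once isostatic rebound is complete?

1.09 km

Net drop Δ = e − u = e − e ρ_c/ρ_m = e (ρ_m − ρ_c)/ρ_m.
e = Δ ρ_m/(ρ_m − ρ_c) = 0.2155 km × 3400/670 = 1.09 km.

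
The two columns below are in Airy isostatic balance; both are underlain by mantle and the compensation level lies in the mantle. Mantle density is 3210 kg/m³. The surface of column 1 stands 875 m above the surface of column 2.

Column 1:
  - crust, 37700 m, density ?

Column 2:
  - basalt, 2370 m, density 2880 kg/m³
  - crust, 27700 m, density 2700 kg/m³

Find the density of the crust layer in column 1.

Take the compensation level at the base of the deeper column (depth z_c below the surface of column 1) and equate Σ ρ_i t_i down to z_c; mantle fills any gap and the z_c terms cancel.
Column 1: 37700×ρ + (z_c − 37700)×3210
Column 2: 875×0 + 2370×2880 + 27700×2700 + (z_c − 875 − 30070)×3210
The z_c×3210 term appears on both sides and cancels. Collect the known terms of each column as K = Σ(ρt)_known − 3210 × (depth of known layers): K_1 = 0 − 3210×37700 = −121017000; K_2 = 81615600 − 3210×(875 + 30070) = −17717850.
Balance: K_1 + 37700×ρ = K_2, so ρ = (K_2 − K_1)/37700 = 103299000/37700 = 2740 kg/m³.

2740 kg/m³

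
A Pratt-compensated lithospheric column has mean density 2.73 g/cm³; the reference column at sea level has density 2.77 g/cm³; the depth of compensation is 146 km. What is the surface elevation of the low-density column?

ρ_ref D = ρ (D + h) → h = D (ρ_ref − ρ)/ρ.
h = 146 km × (2.77 − 2.73)/2.73 = 2.14 km.

2.14 km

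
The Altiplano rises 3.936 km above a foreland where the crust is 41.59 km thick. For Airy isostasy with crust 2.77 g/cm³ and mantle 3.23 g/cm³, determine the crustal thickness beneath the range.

69.2 km

Root depth r = h ρ_c / (ρ_m − ρ_c) = 3.936 km × 2.77 / 0.46 = 23.7 km.
Total thickness = T + h + r = 41.59 km + 3.936 km + 23.7 km = 69.2 km.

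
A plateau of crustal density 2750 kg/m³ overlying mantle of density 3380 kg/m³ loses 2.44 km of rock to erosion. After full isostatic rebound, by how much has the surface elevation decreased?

Rebound u = e ρ_c/ρ_m = 2.44 km × 2750/3380 = 1.985 km.
Net surface drop = e − u = 2.44 km − 1.985 km = e (ρ_m − ρ_c)/ρ_m = 0.455 km.

0.455 km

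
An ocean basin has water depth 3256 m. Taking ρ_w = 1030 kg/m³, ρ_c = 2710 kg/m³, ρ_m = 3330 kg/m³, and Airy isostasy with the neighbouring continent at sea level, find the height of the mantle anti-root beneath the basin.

8820 m

For local isostatic compensation: replacing crust with seawater at the top is compensated by replacing crust with mantle at the base: d (ρ_c − ρ_w) = a (ρ_m − ρ_c).
a = d (ρ_c − ρ_w)/(ρ_m − ρ_c) = 3256 m × 1680/620 = 8820 m.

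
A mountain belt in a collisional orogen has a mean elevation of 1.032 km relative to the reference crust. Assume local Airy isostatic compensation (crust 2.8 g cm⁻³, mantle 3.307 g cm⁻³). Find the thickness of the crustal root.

5.7 km

For local isostatic compensation: the weight of the topography is balanced by the buoyancy of the root, ρ_c h = (ρ_m − ρ_c) r.
r = h · ρ_c / (ρ_m − ρ_c) = 1.032 km × 2.8 / (3.307 − 2.8) = 5.7 km.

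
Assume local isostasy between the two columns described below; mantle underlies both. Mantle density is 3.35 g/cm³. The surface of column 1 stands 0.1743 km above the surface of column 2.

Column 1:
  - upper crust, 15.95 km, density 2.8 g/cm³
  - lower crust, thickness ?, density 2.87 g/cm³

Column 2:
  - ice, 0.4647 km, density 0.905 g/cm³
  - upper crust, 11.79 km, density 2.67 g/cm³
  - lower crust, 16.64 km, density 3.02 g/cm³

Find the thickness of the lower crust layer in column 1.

Take the compensation level at the base of the deeper column (depth z_c below the surface of column 1) and equate Σ ρ_i t_i down to z_c; mantle fills any gap and the z_c terms cancel.
Column 1: 15.95×2.8 + x×2.87 + (z_c − 15.95 − x)×3.35
Column 2: 0.1743×0 + 0.4647×0.905 + 11.79×2.67 + 16.64×3.02 + (z_c − 0.1743 − 28.8947)×3.35
The z_c×3.35 term appears on both sides and cancels. Collect the known terms of each column as K = Σ(ρt)_known − 3.35 × (depth of known layers): K_1 = 44.66 − 3.35×15.95 = −8.7725; K_2 = 82.1526535 − 3.35×(0.1743 + 28.8947) = −15.2284965.
Balance: K_1 − x×(3.35 − 2.87) = K_2, so x = (K_1 − K_2)/(3.35 − 2.87) = 6.456/0.48 = 13.4 km.

13.4 km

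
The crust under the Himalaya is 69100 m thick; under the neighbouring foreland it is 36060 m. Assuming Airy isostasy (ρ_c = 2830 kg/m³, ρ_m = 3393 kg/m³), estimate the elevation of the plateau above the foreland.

Excess crust Δ = 69100 m − 36060 m = 33040 m, split between elevation h and root r with h + r = Δ.
Airy balance ρ_c h = (ρ_m − ρ_c) r gives r = h ρ_c/(ρ_m − ρ_c), so h (1 + ρ_c/(ρ_m − ρ_c)) = Δ, i.e. h = Δ (ρ_m − ρ_c)/ρ_m.
h = 33040 m × 563/3393 = 5480 m.

5480 m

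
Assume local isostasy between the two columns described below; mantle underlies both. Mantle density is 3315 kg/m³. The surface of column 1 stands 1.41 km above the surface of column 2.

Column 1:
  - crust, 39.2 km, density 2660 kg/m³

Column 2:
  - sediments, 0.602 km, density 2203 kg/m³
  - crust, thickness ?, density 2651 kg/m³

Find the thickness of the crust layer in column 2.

Take the compensation level at the base of the deeper column (depth z_c below the surface of column 1) and equate Σ ρ_i t_i down to z_c; mantle fills any gap and the z_c terms cancel.
Column 1: 39.2×2660 + (z_c − 39.2)×3315
Column 2: 1.41×0 + 0.602×2203 + x×2651 + (z_c − 1.41 − 0.602 − x)×3315
The z_c×3315 term appears on both sides and cancels. Collect the known terms of each column as K = Σ(ρt)_known − 3315 × (depth of known layers): K_1 = 104272 − 3315×39.2 = −25676; K_2 = 1326.206 − 3315×(1.41 + 0.602) = −5343.574.
Balance: K_1 = K_2 − x×(3315 − 2651), so x = (K_2 − K_1)/(3315 − 2651) = 20332.4/664 = 30.6 km.

30.6 km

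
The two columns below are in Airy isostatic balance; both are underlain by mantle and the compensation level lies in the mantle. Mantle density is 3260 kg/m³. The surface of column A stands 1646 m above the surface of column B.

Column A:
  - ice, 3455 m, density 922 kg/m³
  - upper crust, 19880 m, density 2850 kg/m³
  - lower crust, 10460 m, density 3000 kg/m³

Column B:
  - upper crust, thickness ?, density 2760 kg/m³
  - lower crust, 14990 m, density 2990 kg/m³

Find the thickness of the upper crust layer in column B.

19100 m

Take the compensation level at the base of the deeper column (depth z_c below the surface of column A) and equate Σ ρ_i t_i down to z_c; mantle fills any gap and the z_c terms cancel.
Column A: 3455×922 + 19880×2850 + 10460×3000 + (z_c − 33795)×3260
Column B: 1646×0 + x×2760 + 14990×2990 + (z_c − 1646 − 14990 − x)×3260
The z_c×3260 term appears on both sides and cancels. Collect the known terms of each column as K = Σ(ρt)_known − 3260 × (depth of known layers): K_A = 91223510 − 3260×33795 = −18948190; K_B = 44820100 − 3260×(1646 + 14990) = −9413260.
Balance: K_A = K_B − x×(3260 − 2760), so x = (K_B − K_A)/(3260 − 2760) = 9534930/500 = 19100 m.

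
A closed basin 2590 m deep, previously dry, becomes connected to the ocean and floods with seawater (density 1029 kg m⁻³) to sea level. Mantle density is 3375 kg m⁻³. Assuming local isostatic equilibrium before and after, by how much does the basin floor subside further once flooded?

1140 m

After flooding the water column is d + s deep. Its weight must equal the weight of mantle displaced by the extra subsidence s: (d + s) ρ_w = s ρ_m.
s = d ρ_w / (ρ_m − ρ_w) = 2590 m × 1029/(3375 − 1029) = 1140 m.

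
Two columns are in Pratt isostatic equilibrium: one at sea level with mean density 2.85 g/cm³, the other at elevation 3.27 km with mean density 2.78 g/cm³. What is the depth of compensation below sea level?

130 km

ρ_ref D = ρ (D + h) → D (ρ_ref − ρ) = ρ h.
D = ρ h/(ρ_ref − ρ) = 2.78 × 3.27 km/(2.85 − 2.78) = 130 km.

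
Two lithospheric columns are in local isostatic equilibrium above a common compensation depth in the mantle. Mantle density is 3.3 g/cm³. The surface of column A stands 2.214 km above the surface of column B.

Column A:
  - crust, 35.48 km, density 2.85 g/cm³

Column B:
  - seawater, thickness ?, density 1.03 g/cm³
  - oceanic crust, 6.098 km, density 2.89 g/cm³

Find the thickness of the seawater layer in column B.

2.71 km

Take the compensation level at the base of the deeper column (depth z_c below the surface of column A) and equate Σ ρ_i t_i down to z_c; mantle fills any gap and the z_c terms cancel.
Column A: 35.48×2.85 + (z_c − 35.48)×3.3
Column B: 2.214×0 + x×1.03 + 6.098×2.89 + (z_c − 2.214 − 6.098 − x)×3.3
The z_c×3.3 term appears on both sides and cancels. Collect the known terms of each column as K = Σ(ρt)_known − 3.3 × (depth of known layers): K_A = 101.118 − 3.3×35.48 = −15.966; K_B = 17.62322 − 3.3×(2.214 + 6.098) = −9.80638.
Balance: K_A = K_B − x×(3.3 − 1.03), so x = (K_B − K_A)/(3.3 − 1.03) = 6.15962/2.27 = 2.71 km.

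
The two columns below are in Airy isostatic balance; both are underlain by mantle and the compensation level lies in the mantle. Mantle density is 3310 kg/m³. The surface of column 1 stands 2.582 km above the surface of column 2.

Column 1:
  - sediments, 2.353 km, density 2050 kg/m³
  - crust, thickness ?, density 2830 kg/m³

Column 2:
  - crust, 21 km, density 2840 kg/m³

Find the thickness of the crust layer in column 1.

32.2 km

Take the compensation level at the base of the deeper column (depth z_c below the surface of column 1) and equate Σ ρ_i t_i down to z_c; mantle fills any gap and the z_c terms cancel.
Column 1: 2.353×2050 + x×2830 + (z_c − 2.353 − x)×3310
Column 2: 2.582×0 + 21×2840 + (z_c − 2.582 − 21)×3310
The z_c×3310 term appears on both sides and cancels. Collect the known terms of each column as K = Σ(ρt)_known − 3310 × (depth of known layers): K_1 = 4823.65 − 3310×2.353 = −2964.78; K_2 = 59640 − 3310×(2.582 + 21) = −18416.42.
Balance: K_1 − x×(3310 − 2830) = K_2, so x = (K_1 − K_2)/(3310 − 2830) = 15451.6/480 = 32.2 km.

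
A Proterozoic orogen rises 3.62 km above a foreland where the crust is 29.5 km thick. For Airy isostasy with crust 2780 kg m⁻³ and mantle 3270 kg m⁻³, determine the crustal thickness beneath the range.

53.7 km

Root depth r = h ρ_c / (ρ_m − ρ_c) = 3.62 km × 2780 / 490 = 20.54 km.
Total thickness = T + h + r = 29.5 km + 3.62 km + 20.54 km = 53.7 km.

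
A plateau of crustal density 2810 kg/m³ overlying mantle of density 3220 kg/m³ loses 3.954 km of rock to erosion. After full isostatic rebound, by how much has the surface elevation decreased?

Rebound u = e ρ_c/ρ_m = 3.954 km × 2810/3220 = 3.451 km.
Net surface drop = e − u = 3.954 km − 3.451 km = e (ρ_m − ρ_c)/ρ_m = 0.503 km.

0.503 km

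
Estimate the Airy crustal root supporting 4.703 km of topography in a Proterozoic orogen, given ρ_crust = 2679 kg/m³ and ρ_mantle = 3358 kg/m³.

For local isostatic compensation: the weight of the topography is balanced by the buoyancy of the root, ρ_c h = (ρ_m − ρ_c) r.
r = h · ρ_c / (ρ_m − ρ_c) = 4.703 km × 2679 / (3358 − 2679) = 18.6 km.

18.6 km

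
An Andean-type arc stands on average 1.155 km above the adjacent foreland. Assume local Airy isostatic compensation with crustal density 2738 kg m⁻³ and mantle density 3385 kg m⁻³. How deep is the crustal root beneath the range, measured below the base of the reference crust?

4.89 km

Isostatic balance requires: the weight of the topography is balanced by the buoyancy of the root, ρ_c h = (ρ_m − ρ_c) r.
r = h · ρ_c / (ρ_m − ρ_c) = 1.155 km × 2738 / (3385 − 2738) = 4.89 km.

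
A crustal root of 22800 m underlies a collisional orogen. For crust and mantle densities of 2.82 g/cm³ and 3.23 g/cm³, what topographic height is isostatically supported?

3310 m

In Airy isostatic equilibrium: ρ_c h = (ρ_m − ρ_c) r.
h = r (ρ_m − ρ_c) / ρ_c = 22800 m × (3.23 − 2.82) / 2.82 = 3310 m.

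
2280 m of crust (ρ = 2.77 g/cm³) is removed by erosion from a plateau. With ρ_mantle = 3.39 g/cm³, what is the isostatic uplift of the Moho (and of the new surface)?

Unloading: uplift u = e ρ_c/ρ_m = 2280 m × 2.77/3.39 = 1860 m.

1860 m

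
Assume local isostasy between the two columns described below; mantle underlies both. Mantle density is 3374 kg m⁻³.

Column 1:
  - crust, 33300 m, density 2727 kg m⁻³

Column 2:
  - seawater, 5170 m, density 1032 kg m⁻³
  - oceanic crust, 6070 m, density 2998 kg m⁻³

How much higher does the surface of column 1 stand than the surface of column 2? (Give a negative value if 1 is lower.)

2120 m

For any compensation level in the mantle, the mantle terms cancel and isostasy reduces to e = (Σt_1 − Σt_2) − (Σ(ρt)_1 − Σ(ρt)_2) / ρ_m.
Σt_1 = 33300 m; Σt_2 = 11240 m; Σ(ρt)_1 = 90809100; Σ(ρt)_2 = 23533300 (in m·kg m⁻³).
e = (33300 − 11240) − (90809100 − 23533300) / 3374 = 2120 m.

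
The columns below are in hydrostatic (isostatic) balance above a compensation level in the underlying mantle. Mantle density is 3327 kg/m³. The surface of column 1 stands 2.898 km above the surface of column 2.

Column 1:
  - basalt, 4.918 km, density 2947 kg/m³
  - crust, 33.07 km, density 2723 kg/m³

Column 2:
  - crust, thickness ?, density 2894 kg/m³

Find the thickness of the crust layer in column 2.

Take the compensation level at the base of the deeper column (depth z_c below the surface of column 1) and equate Σ ρ_i t_i down to z_c; mantle fills any gap and the z_c terms cancel.
Column 1: 4.918×2947 + 33.07×2723 + (z_c − 37.988)×3327
Column 2: 2.898×0 + x×2894 + (z_c − 2.898 − 0 − x)×3327
The z_c×3327 term appears on both sides and cancels. Collect the known terms of each column as K = Σ(ρt)_known − 3327 × (depth of known layers): K_1 = 104542.956 − 3327×37.988 = −21843.12; K_2 = 0 − 3327×(2.898 + 0) = −9641.646.
Balance: K_1 = K_2 − x×(3327 − 2894), so x = (K_2 − K_1)/(3327 − 2894) = 12201.5/433 = 28.2 km.

28.2 km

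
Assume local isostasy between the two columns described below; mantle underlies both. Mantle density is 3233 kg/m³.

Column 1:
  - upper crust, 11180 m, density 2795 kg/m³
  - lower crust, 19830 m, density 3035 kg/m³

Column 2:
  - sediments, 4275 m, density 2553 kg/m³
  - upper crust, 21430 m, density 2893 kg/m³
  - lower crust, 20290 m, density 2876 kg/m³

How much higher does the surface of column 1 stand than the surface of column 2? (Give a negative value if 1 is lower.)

−2660 m

For any compensation level in the mantle, the mantle terms cancel and isostasy reduces to e = (Σt_1 − Σt_2) − (Σ(ρt)_1 − Σ(ρt)_2) / ρ_m.
Σt_1 = 31010 m; Σt_2 = 45995 m; Σ(ρt)_1 = 91432150; Σ(ρt)_2 = 131265105 (in m·kg/m³).
e = (31010 − 45995) − (91432150 − 131265105) / 3233 = −2660 m.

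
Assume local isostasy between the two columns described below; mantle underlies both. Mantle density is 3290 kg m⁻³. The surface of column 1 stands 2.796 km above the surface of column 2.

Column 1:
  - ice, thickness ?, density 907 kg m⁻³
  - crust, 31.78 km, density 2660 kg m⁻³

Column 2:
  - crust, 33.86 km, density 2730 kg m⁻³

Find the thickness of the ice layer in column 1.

3.42 km

Take the compensation level at the base of the deeper column (depth z_c below the surface of column 1) and equate Σ ρ_i t_i down to z_c; mantle fills any gap and the z_c terms cancel.
Column 1: x×907 + 31.78×2660 + (z_c − 31.78 − x)×3290
Column 2: 2.796×0 + 33.86×2730 + (z_c − 2.796 − 33.86)×3290
The z_c×3290 term appears on both sides and cancels. Collect the known terms of each column as K = Σ(ρt)_known − 3290 × (depth of known layers): K_1 = 84534.8 − 3290×31.78 = −20021.4; K_2 = 92437.8 − 3290×(2.796 + 33.86) = −28160.44.
Balance: K_1 − x×(3290 − 907) = K_2, so x = (K_1 − K_2)/(3290 − 907) = 8139.04/2383 = 3.42 km.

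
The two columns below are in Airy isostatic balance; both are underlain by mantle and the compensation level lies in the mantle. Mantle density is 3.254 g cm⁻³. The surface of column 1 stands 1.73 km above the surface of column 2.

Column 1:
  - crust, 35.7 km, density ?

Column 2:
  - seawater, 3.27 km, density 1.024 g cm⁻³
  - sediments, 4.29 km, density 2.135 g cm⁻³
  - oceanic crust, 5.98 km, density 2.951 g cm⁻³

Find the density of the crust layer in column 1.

2.71 g cm⁻³

Take the compensation level at the base of the deeper column (depth z_c below the surface of column 1) and equate Σ ρ_i t_i down to z_c; mantle fills any gap and the z_c terms cancel.
Column 1: 35.7×ρ + (z_c − 35.7)×3.254
Column 2: 1.73×0 + 3.27×1.024 + 4.29×2.135 + 5.98×2.951 + (z_c − 1.73 − 13.54)×3.254
The z_c×3.254 term appears on both sides and cancels. Collect the known terms of each column as K = Σ(ρt)_known − 3.254 × (depth of known layers): K_1 = 0 − 3.254×35.7 = −116.1678; K_2 = 30.15461 − 3.254×(1.73 + 13.54) = −19.53397.
Balance: K_1 + 35.7×ρ = K_2, so ρ = (K_2 − K_1)/35.7 = 96.6338/35.7 = 2.71 g cm⁻³.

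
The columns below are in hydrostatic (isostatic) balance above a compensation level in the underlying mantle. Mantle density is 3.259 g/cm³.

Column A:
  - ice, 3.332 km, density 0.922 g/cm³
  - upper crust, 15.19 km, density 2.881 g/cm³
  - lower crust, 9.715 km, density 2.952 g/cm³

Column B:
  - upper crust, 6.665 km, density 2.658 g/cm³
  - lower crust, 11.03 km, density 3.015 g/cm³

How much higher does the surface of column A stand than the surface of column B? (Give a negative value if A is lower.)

For any compensation level in the mantle, the mantle terms cancel and isostasy reduces to e = (Σt_A − Σt_B) − (Σ(ρt)_A − Σ(ρt)_B) / ρ_m.
Σt_A = 28.237 km; Σt_B = 17.695 km; Σ(ρt)_A = 75.513174; Σ(ρt)_B = 50.97102 (in km·g/cm³).
e = (28.237 − 17.695) − (75.513174 − 50.97102) / 3.259 = 3.01 km.

3.01 km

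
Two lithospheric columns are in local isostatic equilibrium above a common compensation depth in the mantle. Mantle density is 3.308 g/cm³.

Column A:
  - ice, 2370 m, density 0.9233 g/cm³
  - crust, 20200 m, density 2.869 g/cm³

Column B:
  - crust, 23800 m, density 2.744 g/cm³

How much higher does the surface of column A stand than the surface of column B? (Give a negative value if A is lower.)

331 m

For any compensation level in the mantle, the mantle terms cancel and isostasy reduces to e = (Σt_A − Σt_B) − (Σ(ρt)_A − Σ(ρt)_B) / ρ_m.
Σt_A = 22570 m; Σt_B = 23800 m; Σ(ρt)_A = 60142.021; Σ(ρt)_B = 65307.2 (in m·g/cm³).
e = (22570 − 23800) − (60142.021 − 65307.2) / 3.308 = 331 m.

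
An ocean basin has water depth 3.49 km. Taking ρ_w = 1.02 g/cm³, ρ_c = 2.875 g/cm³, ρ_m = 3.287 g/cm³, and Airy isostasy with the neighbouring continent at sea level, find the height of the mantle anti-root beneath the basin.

Balancing pressure at the compensation depth: replacing crust with seawater at the top is compensated by replacing crust with mantle at the base: d (ρ_c − ρ_w) = a (ρ_m − ρ_c).
a = d (ρ_c − ρ_w)/(ρ_m − ρ_c) = 3.49 km × 1.855/0.412 = 15.7 km.

15.7 km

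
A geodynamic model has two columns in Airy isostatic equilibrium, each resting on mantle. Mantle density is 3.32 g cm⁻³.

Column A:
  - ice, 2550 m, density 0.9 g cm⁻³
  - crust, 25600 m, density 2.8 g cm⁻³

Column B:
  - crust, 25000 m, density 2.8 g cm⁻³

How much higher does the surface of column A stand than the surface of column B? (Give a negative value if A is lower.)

1950 m

For any compensation level in the mantle, the mantle terms cancel and isostasy reduces to e = (Σt_A − Σt_B) − (Σ(ρt)_A − Σ(ρt)_B) / ρ_m.
Σt_A = 28150 m; Σt_B = 25000 m; Σ(ρt)_A = 73975; Σ(ρt)_B = 70000 (in m·g cm⁻³).
e = (28150 − 25000) − (73975 − 70000) / 3.32 = 1950 m.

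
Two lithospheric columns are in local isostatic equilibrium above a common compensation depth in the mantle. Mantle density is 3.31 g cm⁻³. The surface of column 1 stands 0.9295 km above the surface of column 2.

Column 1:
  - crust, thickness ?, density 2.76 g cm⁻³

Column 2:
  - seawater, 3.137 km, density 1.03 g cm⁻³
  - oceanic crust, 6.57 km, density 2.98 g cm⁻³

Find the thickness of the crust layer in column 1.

22.5 km

Take the compensation level at the base of the deeper column (depth z_c below the surface of column 1) and equate Σ ρ_i t_i down to z_c; mantle fills any gap and the z_c terms cancel.
Column 1: x×2.76 + (z_c − 0 − x)×3.31
Column 2: 0.9295×0 + 3.137×1.03 + 6.57×2.98 + (z_c − 0.9295 − 9.707)×3.31
The z_c×3.31 term appears on both sides and cancels. Collect the known terms of each column as K = Σ(ρt)_known − 3.31 × (depth of known layers): K_1 = 0 − 3.31×0 = 0; K_2 = 22.80971 − 3.31×(0.9295 + 9.707) = −12.397105.
Balance: K_1 − x×(3.31 − 2.76) = K_2, so x = (K_1 − K_2)/(3.31 − 2.76) = 12.3971/0.55 = 22.5 km.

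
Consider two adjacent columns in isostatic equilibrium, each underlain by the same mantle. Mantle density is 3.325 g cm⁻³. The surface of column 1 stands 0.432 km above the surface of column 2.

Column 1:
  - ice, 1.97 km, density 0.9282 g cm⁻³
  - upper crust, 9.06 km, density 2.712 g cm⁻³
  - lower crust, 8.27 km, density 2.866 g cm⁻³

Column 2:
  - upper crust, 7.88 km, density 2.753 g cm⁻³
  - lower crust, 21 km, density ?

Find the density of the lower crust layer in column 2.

2.94 g cm⁻³

Take the compensation level at the base of the deeper column (depth z_c below the surface of column 1) and equate Σ ρ_i t_i down to z_c; mantle fills any gap and the z_c terms cancel.
Column 1: 1.97×0.9282 + 9.06×2.712 + 8.27×2.866 + (z_c − 19.3)×3.325
Column 2: 0.432×0 + 7.88×2.753 + 21×ρ + (z_c − 0.432 − 28.88)×3.325
The z_c×3.325 term appears on both sides and cancels. Collect the known terms of each column as K = Σ(ρt)_known − 3.325 × (depth of known layers): K_1 = 50.101094 − 3.325×19.3 = −14.071406; K_2 = 21.69364 − 3.325×(0.432 + 28.88) = −75.76876.
Balance: K_1 = K_2 + 21×ρ, so ρ = (K_1 − K_2)/21 = 61.6974/21 = 2.94 g cm⁻³.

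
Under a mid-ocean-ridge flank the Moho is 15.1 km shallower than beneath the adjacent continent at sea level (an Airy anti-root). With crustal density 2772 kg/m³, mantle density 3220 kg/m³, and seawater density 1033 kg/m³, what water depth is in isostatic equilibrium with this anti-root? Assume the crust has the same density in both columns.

Replacing a thickness d of crust by seawater at the top must be balanced by replacing crust with mantle at the base: d (ρ_c − ρ_w) = a (ρ_m − ρ_c).
d = a (ρ_m − ρ_c)/(ρ_c − ρ_w) = 15.1 km × 448/1739 = 3.89 km.

3.89 km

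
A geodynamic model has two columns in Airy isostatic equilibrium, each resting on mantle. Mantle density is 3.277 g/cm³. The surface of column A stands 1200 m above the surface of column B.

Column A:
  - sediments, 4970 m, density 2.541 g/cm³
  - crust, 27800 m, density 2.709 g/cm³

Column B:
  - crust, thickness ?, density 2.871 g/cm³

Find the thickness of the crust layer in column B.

38200 m

Take the compensation level at the base of the deeper column (depth z_c below the surface of column A) and equate Σ ρ_i t_i down to z_c; mantle fills any gap and the z_c terms cancel.
Column A: 4970×2.541 + 27800×2.709 + (z_c − 32770)×3.277
Column B: 1200×0 + x×2.871 + (z_c − 1200 − 0 − x)×3.277
The z_c×3.277 term appears on both sides and cancels. Collect the known terms of each column as K = Σ(ρt)_known − 3.277 × (depth of known layers): K_A = 87938.97 − 3.277×32770 = −19448.32; K_B = 0 − 3.277×(1200 + 0) = −3932.4.
Balance: K_A = K_B − x×(3.277 − 2.871), so x = (K_B − K_A)/(3.277 − 2.871) = 15515.9/0.406 = 38200 m.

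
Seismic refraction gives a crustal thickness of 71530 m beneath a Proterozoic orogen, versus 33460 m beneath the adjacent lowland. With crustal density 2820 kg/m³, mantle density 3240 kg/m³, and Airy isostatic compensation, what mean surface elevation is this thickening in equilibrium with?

Excess crust Δ = 71530 m − 33460 m = 38070 m, split between elevation h and root r with h + r = Δ.
Airy balance ρ_c h = (ρ_m − ρ_c) r gives r = h ρ_c/(ρ_m − ρ_c), so h (1 + ρ_c/(ρ_m − ρ_c)) = Δ, i.e. h = Δ (ρ_m − ρ_c)/ρ_m.
h = 38070 m × 420/3240 = 4940 m.

4940 m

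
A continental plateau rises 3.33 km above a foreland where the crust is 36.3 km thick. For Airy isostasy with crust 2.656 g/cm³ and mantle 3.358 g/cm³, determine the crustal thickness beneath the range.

Root depth r = h ρ_c / (ρ_m − ρ_c) = 3.33 km × 2.656 / 0.702 = 12.6 km.
Total thickness = T + h + r = 36.3 km + 3.33 km + 12.6 km = 52.2 km.

52.2 km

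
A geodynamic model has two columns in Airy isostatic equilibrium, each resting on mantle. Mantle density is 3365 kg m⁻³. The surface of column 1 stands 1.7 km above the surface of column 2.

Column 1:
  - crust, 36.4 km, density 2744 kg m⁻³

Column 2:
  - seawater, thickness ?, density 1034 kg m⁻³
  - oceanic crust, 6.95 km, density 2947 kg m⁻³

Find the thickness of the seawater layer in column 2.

Take the compensation level at the base of the deeper column (depth z_c below the surface of column 1) and equate Σ ρ_i t_i down to z_c; mantle fills any gap and the z_c terms cancel.
Column 1: 36.4×2744 + (z_c − 36.4)×3365
Column 2: 1.7×0 + x×1034 + 6.95×2947 + (z_c − 1.7 − 6.95 − x)×3365
The z_c×3365 term appears on both sides and cancels. Collect the known terms of each column as K = Σ(ρt)_known − 3365 × (depth of known layers): K_1 = 99881.6 − 3365×36.4 = −22604.4; K_2 = 20481.65 − 3365×(1.7 + 6.95) = −8625.6.
Balance: K_1 = K_2 − x×(3365 − 1034), so x = (K_2 − K_1)/(3365 − 1034) = 13978.8/2331 = 6 km.

6 km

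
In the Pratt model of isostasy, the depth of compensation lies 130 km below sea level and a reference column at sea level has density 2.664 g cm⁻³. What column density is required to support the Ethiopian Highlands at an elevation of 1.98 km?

Pratt balance: ρ_ref D = ρ (D + h).
ρ = ρ_ref D/(D + h) = 2.664 × 130 km/(130 km + 1.98 km) = 2.62 g cm⁻³.

2.62 g cm⁻³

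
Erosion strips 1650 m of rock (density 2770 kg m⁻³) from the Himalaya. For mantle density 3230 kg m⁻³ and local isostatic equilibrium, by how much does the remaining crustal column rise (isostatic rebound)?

Unloading: uplift u = e ρ_c/ρ_m = 1650 m × 2770/3230 = 1420 m.

1420 m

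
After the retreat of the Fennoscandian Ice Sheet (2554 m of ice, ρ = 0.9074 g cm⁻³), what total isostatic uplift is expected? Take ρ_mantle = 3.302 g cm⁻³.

702 m

Removing the load lets mantle flow back in; uplift u satisfies ρ_ice t = ρ_m u.
u = t ρ_ice/ρ_m = 2554 m × 0.9074/3.302 = 702 m.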